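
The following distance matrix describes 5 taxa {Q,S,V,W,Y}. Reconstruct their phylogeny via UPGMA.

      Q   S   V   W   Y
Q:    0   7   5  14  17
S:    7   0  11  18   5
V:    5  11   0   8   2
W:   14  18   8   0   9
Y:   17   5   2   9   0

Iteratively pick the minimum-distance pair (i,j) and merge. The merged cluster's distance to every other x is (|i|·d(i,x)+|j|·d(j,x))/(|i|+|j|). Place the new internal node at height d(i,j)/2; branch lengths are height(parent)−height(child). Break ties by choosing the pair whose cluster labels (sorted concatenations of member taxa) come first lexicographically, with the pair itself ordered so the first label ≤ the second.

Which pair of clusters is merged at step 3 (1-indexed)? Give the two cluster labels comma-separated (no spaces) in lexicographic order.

iteration 1: select V,Y (d=2); attach at lengths (1, 1); label the merged cluster VY
  updated: d(Q,VY)=11, d(S,VY)=8, d(VY,W)=17/2
iteration 2: select Q,S (d=7); attach at lengths (7/2, 7/2); label the merged cluster QS
  updated: d(QS,VY)=19/2, d(QS,W)=16
iteration 3: select VY,W (d=17/2); attach at lengths (13/4, 17/4); label the merged cluster VWY
  updated: d(QS,VWY)=35/3
iteration 4: select QS,VWY (d=35/3); attach at lengths (7/3, 19/12); label the merged cluster QSVWY
final tree: ((Q:7/2,S:7/2):7/3,((V:1,Y:1):13/4,W:17/4):19/12)
total length: 245/12

VY,W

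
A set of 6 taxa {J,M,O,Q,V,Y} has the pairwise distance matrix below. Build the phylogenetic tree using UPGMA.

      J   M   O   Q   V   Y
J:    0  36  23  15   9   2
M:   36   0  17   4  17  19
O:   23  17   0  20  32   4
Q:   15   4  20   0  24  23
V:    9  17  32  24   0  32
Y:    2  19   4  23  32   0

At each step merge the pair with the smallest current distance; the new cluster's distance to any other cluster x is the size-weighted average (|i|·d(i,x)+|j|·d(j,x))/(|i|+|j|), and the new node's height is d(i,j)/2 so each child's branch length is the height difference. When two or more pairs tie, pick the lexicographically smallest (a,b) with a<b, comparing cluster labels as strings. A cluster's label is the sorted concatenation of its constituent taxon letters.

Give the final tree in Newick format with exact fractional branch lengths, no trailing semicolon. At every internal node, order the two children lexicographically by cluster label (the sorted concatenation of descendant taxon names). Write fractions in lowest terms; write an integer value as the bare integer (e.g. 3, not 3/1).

iteration 1: select J,Y (d=2); attach at lengths (1, 1); label the merged cluster JY
  updated: d(JY,M)=55/2, d(JY,O)=27/2, d(JY,Q)=19, d(JY,V)=41/2
iteration 2: select M,Q (d=4); attach at lengths (2, 2); label the merged cluster MQ
  updated: d(JY,MQ)=93/4, d(MQ,O)=37/2, d(MQ,V)=41/2
iteration 3: select JY,O (d=27/2); attach at lengths (23/4, 27/4); label the merged cluster JOY
  updated: d(JOY,MQ)=65/3, d(JOY,V)=73/3
iteration 4: select MQ,V (d=41/2); attach at lengths (33/4, 41/4); label the merged cluster MQV
  updated: d(JOY,MQV)=203/9
iteration 5: select JOY,MQV (d=203/9); attach at lengths (163/36, 37/36); label the merged cluster JMOQVY
final tree: (((J:1,Y:1):23/4,O:27/4):163/36,((M:2,Q:2):33/4,V:41/4):37/36)
total length: 383/9

(((J:1,Y:1):23/4,O:27/4):163/36,((M:2,Q:2):33/4,V:41/4):37/36)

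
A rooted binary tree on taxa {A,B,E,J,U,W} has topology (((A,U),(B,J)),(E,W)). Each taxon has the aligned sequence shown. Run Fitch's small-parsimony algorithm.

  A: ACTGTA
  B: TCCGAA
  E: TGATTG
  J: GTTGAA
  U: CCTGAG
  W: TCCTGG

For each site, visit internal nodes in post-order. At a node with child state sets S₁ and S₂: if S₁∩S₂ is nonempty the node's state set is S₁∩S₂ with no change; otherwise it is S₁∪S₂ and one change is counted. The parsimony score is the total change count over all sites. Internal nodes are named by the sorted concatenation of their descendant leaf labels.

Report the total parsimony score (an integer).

14

site 0, node AU: A={A} ∪ U={C} → {A,C} (+1)
site 0, node BJ: B={T} ∪ J={G} → {G,T} (+1)
site 0, node ABJU: AU={A,C} ∪ BJ={G,T} → {A,C,G,T} (+1)
site 0, node EW: E={T} ∩ W={T} → {T} (+0)
site 0, node ABEJUW: ABJU={A,C,G,T} ∩ EW={T} → {T} (+0)
site 1, node AU: A={C} ∩ U={C} → {C} (+0)
site 1, node BJ: B={C} ∪ J={T} → {C,T} (+1)
site 1, node ABJU: AU={C} ∩ BJ={C,T} → {C} (+0)
site 1, node EW: E={G} ∪ W={C} → {C,G} (+1)
site 1, node ABEJUW: ABJU={C} ∩ EW={C,G} → {C} (+0)
site 2, node AU: A={T} ∩ U={T} → {T} (+0)
site 2, node BJ: B={C} ∪ J={T} → {C,T} (+1)
site 2, node ABJU: AU={T} ∩ BJ={C,T} → {T} (+0)
site 2, node EW: E={A} ∪ W={C} → {A,C} (+1)
site 2, node ABEJUW: ABJU={T} ∪ EW={A,C} → {A,C,T} (+1)
site 3, node AU: A={G} ∩ U={G} → {G} (+0)
site 3, node BJ: B={G} ∩ J={G} → {G} (+0)
site 3, node ABJU: AU={G} ∩ BJ={G} → {G} (+0)
site 3, node EW: E={T} ∩ W={T} → {T} (+0)
site 3, node ABEJUW: ABJU={G} ∪ EW={T} → {G,T} (+1)
site 4, node AU: A={T} ∪ U={A} → {A,T} (+1)
site 4, node BJ: B={A} ∩ J={A} → {A} (+0)
site 4, node ABJU: AU={A,T} ∩ BJ={A} → {A} (+0)
site 4, node EW: E={T} ∪ W={G} → {G,T} (+1)
site 4, node ABEJUW: ABJU={A} ∪ EW={G,T} → {A,G,T} (+1)
site 5, node AU: A={A} ∪ U={G} → {A,G} (+1)
site 5, node BJ: B={A} ∩ J={A} → {A} (+0)
site 5, node ABJU: AU={A,G} ∩ BJ={A} → {A} (+0)
site 5, node EW: E={G} ∩ W={G} → {G} (+0)
site 5, node ABEJUW: ABJU={A} ∪ EW={G} → {A,G} (+1)
per-site changes: [3, 2, 3, 1, 3, 2]; total = 14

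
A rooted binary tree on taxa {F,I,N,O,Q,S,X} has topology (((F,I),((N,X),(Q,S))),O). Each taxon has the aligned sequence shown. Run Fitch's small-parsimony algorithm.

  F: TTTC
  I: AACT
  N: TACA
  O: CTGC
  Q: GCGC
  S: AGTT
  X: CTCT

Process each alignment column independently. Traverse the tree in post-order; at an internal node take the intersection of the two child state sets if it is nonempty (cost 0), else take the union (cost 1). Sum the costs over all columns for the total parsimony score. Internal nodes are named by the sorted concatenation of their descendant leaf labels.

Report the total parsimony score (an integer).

17

[col 0] FI: children F:{T}, I:{A} ∪→ {A,T}; cost 1
[col 0] NX: children N:{T}, X:{C} ∪→ {C,T}; cost 1
[col 0] QS: children Q:{G}, S:{A} ∪→ {A,G}; cost 1
[col 0] NQSX: children NX:{C,T}, QS:{A,G} ∪→ {A,C,G,T}; cost 1
[col 0] FINQSX: children FI:{A,T}, NQSX:{A,C,G,T} ∩→ {A,T}; cost 0
[col 0] FINOQSX: children FINQSX:{A,T}, O:{C} ∪→ {A,C,T}; cost 1
[col 1] FI: children F:{T}, I:{A} ∪→ {A,T}; cost 1
[col 1] NX: children N:{A}, X:{T} ∪→ {A,T}; cost 1
[col 1] QS: children Q:{C}, S:{G} ∪→ {C,G}; cost 1
[col 1] NQSX: children NX:{A,T}, QS:{C,G} ∪→ {A,C,G,T}; cost 1
[col 1] FINQSX: children FI:{A,T}, NQSX:{A,C,G,T} ∩→ {A,T}; cost 0
[col 1] FINOQSX: children FINQSX:{A,T}, O:{T} ∩→ {T}; cost 0
[col 2] FI: children F:{T}, I:{C} ∪→ {C,T}; cost 1
[col 2] NX: children N:{C}, X:{C} ∩→ {C}; cost 0
[col 2] QS: children Q:{G}, S:{T} ∪→ {G,T}; cost 1
[col 2] NQSX: children NX:{C}, QS:{G,T} ∪→ {C,G,T}; cost 1
[col 2] FINQSX: children FI:{C,T}, NQSX:{C,G,T} ∩→ {C,T}; cost 0
[col 2] FINOQSX: children FINQSX:{C,T}, O:{G} ∪→ {C,G,T}; cost 1
[col 3] FI: children F:{C}, I:{T} ∪→ {C,T}; cost 1
[col 3] NX: children N:{A}, X:{T} ∪→ {A,T}; cost 1
[col 3] QS: children Q:{C}, S:{T} ∪→ {C,T}; cost 1
[col 3] NQSX: children NX:{A,T}, QS:{C,T} ∩→ {T}; cost 0
[col 3] FINQSX: children FI:{C,T}, NQSX:{T} ∩→ {T}; cost 0
[col 3] FINOQSX: children FINQSX:{T}, O:{C} ∪→ {C,T}; cost 1
per-site changes: [5, 4, 4, 4]; total = 17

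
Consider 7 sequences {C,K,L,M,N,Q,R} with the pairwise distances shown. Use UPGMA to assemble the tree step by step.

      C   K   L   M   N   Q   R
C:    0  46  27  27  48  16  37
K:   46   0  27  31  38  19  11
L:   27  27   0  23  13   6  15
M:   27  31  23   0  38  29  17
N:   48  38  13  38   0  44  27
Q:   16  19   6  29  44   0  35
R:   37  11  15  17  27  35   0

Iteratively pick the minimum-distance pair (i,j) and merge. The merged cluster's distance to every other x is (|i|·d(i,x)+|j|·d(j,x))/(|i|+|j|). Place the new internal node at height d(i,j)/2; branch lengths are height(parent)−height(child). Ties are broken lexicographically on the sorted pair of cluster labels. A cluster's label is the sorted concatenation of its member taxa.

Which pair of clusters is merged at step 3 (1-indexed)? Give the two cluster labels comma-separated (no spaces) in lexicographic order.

1. join L+Q (d=6) ⇒ LQ; edges |L|=3, |Q|=3
  updated: d(C,LQ)=43/2, d(K,LQ)=23, d(LQ,M)=26, d(LQ,N)=57/2, d(LQ,R)=25
2. join K+R (d=11) ⇒ KR; edges |K|=11/2, |R|=11/2
  updated: d(C,KR)=83/2, d(KR,LQ)=24, d(KR,M)=24, d(KR,N)=65/2
3. join C+LQ (d=43/2) ⇒ CLQ; edges |C|=43/4, |LQ|=31/4
  updated: d(CLQ,KR)=179/6, d(CLQ,M)=79/3, d(CLQ,N)=35
4. join KR+M (d=24) ⇒ KMR; edges |KR|=13/2, |M|=12
  updated: d(CLQ,KMR)=86/3, d(KMR,N)=103/3
5. join CLQ+KMR (d=86/3) ⇒ CKLMQR; edges |CLQ|=43/12, |KMR|=7/3
  updated: d(CKLMQR,N)=104/3
6. join CKLMQR+N (d=104/3) ⇒ CKLMNQR; edges |CKLMQR|=3, |N|=52/3
final tree: (((C:43/4,(L:3,Q:3):31/4):43/12,((K:11/2,R:11/2):13/2,M:12):7/3):3,N:52/3)
total length: 321/4

C,LQ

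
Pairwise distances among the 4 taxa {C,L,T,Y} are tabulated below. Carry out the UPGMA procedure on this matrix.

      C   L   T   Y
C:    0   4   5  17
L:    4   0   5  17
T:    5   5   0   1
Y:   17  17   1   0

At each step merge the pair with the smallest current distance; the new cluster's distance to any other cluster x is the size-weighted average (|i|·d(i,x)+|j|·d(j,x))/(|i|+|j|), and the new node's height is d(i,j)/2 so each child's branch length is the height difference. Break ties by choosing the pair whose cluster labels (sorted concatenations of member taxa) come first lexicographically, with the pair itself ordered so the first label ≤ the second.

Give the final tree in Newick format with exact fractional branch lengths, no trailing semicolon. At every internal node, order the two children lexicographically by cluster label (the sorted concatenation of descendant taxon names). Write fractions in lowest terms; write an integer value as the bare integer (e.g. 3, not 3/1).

((C:2,L:2):7/2,(T:1/2,Y:1/2):5)

1. join T+Y (d=1) ⇒ TY; edges |T|=1/2, |Y|=1/2
  updated: d(C,TY)=11, d(L,TY)=11
2. join C+L (d=4) ⇒ CL; edges |C|=2, |L|=2
  updated: d(CL,TY)=11
3. join CL+TY (d=11) ⇒ CLTY; edges |CL|=7/2, |TY|=5
final tree: ((C:2,L:2):7/2,(T:1/2,Y:1/2):5)
total length: 27/2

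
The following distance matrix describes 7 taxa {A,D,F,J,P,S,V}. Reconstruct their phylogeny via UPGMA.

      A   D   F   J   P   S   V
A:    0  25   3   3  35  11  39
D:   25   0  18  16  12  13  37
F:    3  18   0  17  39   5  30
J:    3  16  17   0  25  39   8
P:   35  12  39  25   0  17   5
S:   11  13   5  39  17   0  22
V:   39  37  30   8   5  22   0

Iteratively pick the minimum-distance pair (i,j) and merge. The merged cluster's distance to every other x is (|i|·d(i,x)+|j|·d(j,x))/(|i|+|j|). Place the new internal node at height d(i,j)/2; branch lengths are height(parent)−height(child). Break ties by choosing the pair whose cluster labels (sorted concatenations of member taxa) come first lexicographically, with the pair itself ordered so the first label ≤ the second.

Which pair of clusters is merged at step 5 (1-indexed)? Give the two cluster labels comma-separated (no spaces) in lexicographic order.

AFS,DJ

step 1: merge (A,F) at d=3; branch lengths A→3/2, F→3/2; new cluster AF
  updated: d(AF,D)=43/2, d(AF,J)=10, d(AF,P)=37, d(AF,S)=8, d(AF,V)=69/2
step 2: merge (P,V) at d=5; branch lengths P→5/2, V→5/2; new cluster PV
  updated: d(AF,PV)=143/4, d(D,PV)=49/2, d(J,PV)=33/2, d(PV,S)=39/2
step 3: merge (AF,S) at d=8; branch lengths AF→5/2, S→4; new cluster AFS
  updated: d(AFS,D)=56/3, d(AFS,J)=59/3, d(AFS,PV)=91/3
step 4: merge (D,J) at d=16; branch lengths D→8, J→8; new cluster DJ
  updated: d(AFS,DJ)=115/6, d(DJ,PV)=41/2
step 5: merge (AFS,DJ) at d=115/6; branch lengths AFS→67/12, DJ→19/12; new cluster ADFJS
  updated: d(ADFJS,PV)=132/5
step 6: merge (ADFJS,PV) at d=132/5; branch lengths ADFJS→217/60, PV→107/10; new cluster ADFJPSV
final tree: ((((A:3/2,F:3/2):5/2,S:4):67/12,(D:8,J:8):19/12):217/60,(P:5/2,V:5/2):107/10)
total length: 3119/60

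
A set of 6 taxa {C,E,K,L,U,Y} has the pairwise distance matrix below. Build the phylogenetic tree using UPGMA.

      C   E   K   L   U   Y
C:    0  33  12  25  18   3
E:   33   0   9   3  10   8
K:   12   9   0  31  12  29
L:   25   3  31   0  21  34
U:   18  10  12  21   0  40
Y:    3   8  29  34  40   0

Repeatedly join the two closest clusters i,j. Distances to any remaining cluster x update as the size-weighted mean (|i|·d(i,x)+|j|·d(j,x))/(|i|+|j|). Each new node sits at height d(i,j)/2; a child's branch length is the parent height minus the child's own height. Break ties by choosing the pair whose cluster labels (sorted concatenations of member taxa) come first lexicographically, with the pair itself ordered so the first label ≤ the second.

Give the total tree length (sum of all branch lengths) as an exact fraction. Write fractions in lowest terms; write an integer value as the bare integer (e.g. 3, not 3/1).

171/4

1. join C+Y (d=3) ⇒ CY; edges |C|=3/2, |Y|=3/2
  updated: d(CY,E)=41/2, d(CY,K)=41/2, d(CY,L)=59/2, d(CY,U)=29
2. join E+L (d=3) ⇒ EL; edges |E|=3/2, |L|=3/2
  updated: d(CY,EL)=25, d(EL,K)=20, d(EL,U)=31/2
3. join K+U (d=12) ⇒ KU; edges |K|=6, |U|=6
  updated: d(CY,KU)=99/4, d(EL,KU)=71/4
4. join EL+KU (d=71/4) ⇒ EKLU; edges |EL|=59/8, |KU|=23/8
  updated: d(CY,EKLU)=199/8
5. join CY+EKLU (d=199/8) ⇒ CEKLUY; edges |CY|=175/16, |EKLU|=57/16
final tree: ((C:3/2,Y:3/2):175/16,((E:3/2,L:3/2):59/8,(K:6,U:6):23/8):57/16)
total length: 171/4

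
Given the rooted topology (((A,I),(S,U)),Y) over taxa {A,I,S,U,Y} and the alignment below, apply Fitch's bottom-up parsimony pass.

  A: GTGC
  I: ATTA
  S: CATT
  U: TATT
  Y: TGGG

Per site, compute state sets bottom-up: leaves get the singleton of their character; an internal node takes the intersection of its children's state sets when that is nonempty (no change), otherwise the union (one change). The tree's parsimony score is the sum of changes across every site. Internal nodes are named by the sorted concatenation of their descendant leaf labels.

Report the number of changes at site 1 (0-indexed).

2

[col 0] AI: children A:{G}, I:{A} ∪→ {A,G}; cost 1
[col 0] SU: children S:{C}, U:{T} ∪→ {C,T}; cost 1
[col 0] AISU: children AI:{A,G}, SU:{C,T} ∪→ {A,C,G,T}; cost 1
[col 0] AISUY: children AISU:{A,C,G,T}, Y:{T} ∩→ {T}; cost 0
[col 1] AI: children A:{T}, I:{T} ∩→ {T}; cost 0
[col 1] SU: children S:{A}, U:{A} ∩→ {A}; cost 0
[col 1] AISU: children AI:{T}, SU:{A} ∪→ {A,T}; cost 1
[col 1] AISUY: children AISU:{A,T}, Y:{G} ∪→ {A,G,T}; cost 1
[col 2] AI: children A:{G}, I:{T} ∪→ {G,T}; cost 1
[col 2] SU: children S:{T}, U:{T} ∩→ {T}; cost 0
[col 2] AISU: children AI:{G,T}, SU:{T} ∩→ {T}; cost 0
[col 2] AISUY: children AISU:{T}, Y:{G} ∪→ {G,T}; cost 1
[col 3] AI: children A:{C}, I:{A} ∪→ {A,C}; cost 1
[col 3] SU: children S:{T}, U:{T} ∩→ {T}; cost 0
[col 3] AISU: children AI:{A,C}, SU:{T} ∪→ {A,C,T}; cost 1
[col 3] AISUY: children AISU:{A,C,T}, Y:{G} ∪→ {A,C,G,T}; cost 1
per-site changes: [3, 2, 2, 3]; total = 10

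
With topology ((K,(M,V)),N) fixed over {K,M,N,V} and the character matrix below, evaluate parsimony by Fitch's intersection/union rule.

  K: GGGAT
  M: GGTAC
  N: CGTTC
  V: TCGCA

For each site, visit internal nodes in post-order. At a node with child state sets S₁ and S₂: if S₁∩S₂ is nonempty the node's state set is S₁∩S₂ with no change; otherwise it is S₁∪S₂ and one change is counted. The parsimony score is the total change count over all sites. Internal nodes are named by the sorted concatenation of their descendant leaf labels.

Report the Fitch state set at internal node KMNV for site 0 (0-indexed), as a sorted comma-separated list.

C,G

site 0, node MV: M={G} ∪ V={T} → {G,T} (+1)
site 0, node KMV: K={G} ∩ MV={G,T} → {G} (+0)
site 0, node KMNV: KMV={G} ∪ N={C} → {C,G} (+1)
site 1, node MV: M={G} ∪ V={C} → {C,G} (+1)
site 1, node KMV: K={G} ∩ MV={C,G} → {G} (+0)
site 1, node KMNV: KMV={G} ∩ N={G} → {G} (+0)
site 2, node MV: M={T} ∪ V={G} → {G,T} (+1)
site 2, node KMV: K={G} ∩ MV={G,T} → {G} (+0)
site 2, node KMNV: KMV={G} ∪ N={T} → {G,T} (+1)
site 3, node MV: M={A} ∪ V={C} → {A,C} (+1)
site 3, node KMV: K={A} ∩ MV={A,C} → {A} (+0)
site 3, node KMNV: KMV={A} ∪ N={T} → {A,T} (+1)
site 4, node MV: M={C} ∪ V={A} → {A,C} (+1)
site 4, node KMV: K={T} ∪ MV={A,C} → {A,C,T} (+1)
site 4, node KMNV: KMV={A,C,T} ∩ N={C} → {C} (+0)
per-site changes: [2, 1, 2, 2, 2]; total = 9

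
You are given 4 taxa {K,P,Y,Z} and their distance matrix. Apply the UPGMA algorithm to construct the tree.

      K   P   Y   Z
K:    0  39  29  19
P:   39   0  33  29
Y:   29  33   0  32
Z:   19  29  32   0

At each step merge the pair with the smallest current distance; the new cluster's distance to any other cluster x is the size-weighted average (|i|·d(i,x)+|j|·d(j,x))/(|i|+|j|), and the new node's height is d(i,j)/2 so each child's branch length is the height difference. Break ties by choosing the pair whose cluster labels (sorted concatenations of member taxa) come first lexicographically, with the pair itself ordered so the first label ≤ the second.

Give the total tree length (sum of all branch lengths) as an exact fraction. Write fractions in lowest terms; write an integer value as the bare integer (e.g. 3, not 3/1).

701/12

step 1: merge (K,Z) at d=19; branch lengths K→19/2, Z→19/2; new cluster KZ
  updated: d(KZ,P)=34, d(KZ,Y)=61/2
step 2: merge (KZ,Y) at d=61/2; branch lengths KZ→23/4, Y→61/4; new cluster KYZ
  updated: d(KYZ,P)=101/3
step 3: merge (KYZ,P) at d=101/3; branch lengths KYZ→19/12, P→101/6; new cluster KPYZ
final tree: (((K:19/2,Z:19/2):23/4,Y:61/4):19/12,P:101/6)
total length: 701/12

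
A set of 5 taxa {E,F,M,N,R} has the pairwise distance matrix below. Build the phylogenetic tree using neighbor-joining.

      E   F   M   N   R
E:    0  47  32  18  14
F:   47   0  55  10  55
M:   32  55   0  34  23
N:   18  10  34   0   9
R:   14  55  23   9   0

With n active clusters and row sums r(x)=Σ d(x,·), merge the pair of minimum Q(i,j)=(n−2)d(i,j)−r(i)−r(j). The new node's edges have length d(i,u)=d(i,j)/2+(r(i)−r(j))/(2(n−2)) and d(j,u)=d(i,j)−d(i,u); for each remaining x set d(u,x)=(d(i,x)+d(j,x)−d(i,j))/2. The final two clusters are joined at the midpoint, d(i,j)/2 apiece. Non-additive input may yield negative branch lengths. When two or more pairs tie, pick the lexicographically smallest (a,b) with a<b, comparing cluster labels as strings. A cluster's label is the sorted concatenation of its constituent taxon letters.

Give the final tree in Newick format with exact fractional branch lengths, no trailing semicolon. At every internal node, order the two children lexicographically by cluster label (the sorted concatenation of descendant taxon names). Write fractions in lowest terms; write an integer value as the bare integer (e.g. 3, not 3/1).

(((E:69/8,(F:21,N:-11):151/8):23/8,M:153/8):31/16,R:31/16)

1. join F+N (d=10, Q=-208) ⇒ FN; edges |F|=21, |N|=-11
  updated: d(E,FN)=55/2, d(FN,M)=79/2, d(FN,R)=27
2. join E+FN (d=55/2, Q=-225/2) ⇒ EFN; edges |E|=69/8, |FN|=151/8
  updated: d(EFN,M)=22, d(EFN,R)=27/4
3. join EFN+M (d=22, Q=-207/4) ⇒ EFMN; edges |EFN|=23/8, |M|=153/8
  updated: d(EFMN,R)=31/8
4. join EFMN+R (d=31/8) ⇒ EFMNR; edges |EFMN|=31/16, |R|=31/16
final tree: (((E:69/8,(F:21,N:-11):151/8):23/8,M:153/8):31/16,R:31/16)
total length: 507/8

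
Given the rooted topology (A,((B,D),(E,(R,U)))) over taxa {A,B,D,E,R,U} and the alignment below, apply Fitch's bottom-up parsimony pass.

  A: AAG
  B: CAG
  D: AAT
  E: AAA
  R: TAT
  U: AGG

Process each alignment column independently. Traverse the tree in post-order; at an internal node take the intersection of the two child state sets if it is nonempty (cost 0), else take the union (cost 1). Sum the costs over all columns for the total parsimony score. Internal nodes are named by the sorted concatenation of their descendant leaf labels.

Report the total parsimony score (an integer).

6

BD@0: {C} ∪ {A} = {A,C} (union, +1)
RU@0: {T} ∪ {A} = {A,T} (union, +1)
ERU@0: {A} ∩ {A,T} = {A} (intersection, +0)
BDERU@0: {A,C} ∩ {A} = {A} (intersection, +0)
ABDERU@0: {A} ∩ {A} = {A} (intersection, +0)
BD@1: {A} ∩ {A} = {A} (intersection, +0)
RU@1: {A} ∪ {G} = {A,G} (union, +1)
ERU@1: {A} ∩ {A,G} = {A} (intersection, +0)
BDERU@1: {A} ∩ {A} = {A} (intersection, +0)
ABDERU@1: {A} ∩ {A} = {A} (intersection, +0)
BD@2: {G} ∪ {T} = {G,T} (union, +1)
RU@2: {T} ∪ {G} = {G,T} (union, +1)
ERU@2: {A} ∪ {G,T} = {A,G,T} (union, +1)
BDERU@2: {G,T} ∩ {A,G,T} = {G,T} (intersection, +0)
ABDERU@2: {G} ∩ {G,T} = {G} (intersection, +0)
per-site changes: [2, 1, 3]; total = 6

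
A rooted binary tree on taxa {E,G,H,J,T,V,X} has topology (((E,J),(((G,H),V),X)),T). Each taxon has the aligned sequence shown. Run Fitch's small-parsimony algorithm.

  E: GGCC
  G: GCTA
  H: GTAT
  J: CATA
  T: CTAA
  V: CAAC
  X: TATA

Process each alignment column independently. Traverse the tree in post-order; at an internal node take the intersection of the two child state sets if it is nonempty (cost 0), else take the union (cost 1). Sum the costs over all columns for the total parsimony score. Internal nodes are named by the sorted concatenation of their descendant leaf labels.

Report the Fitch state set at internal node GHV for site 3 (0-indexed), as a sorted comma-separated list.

A,C,T

site 0, node EJ: E={G} ∪ J={C} → {C,G} (+1)
site 0, node GH: G={G} ∩ H={G} → {G} (+0)
site 0, node GHV: GH={G} ∪ V={C} → {C,G} (+1)
site 0, node GHVX: GHV={C,G} ∪ X={T} → {C,G,T} (+1)
site 0, node EGHJVX: EJ={C,G} ∩ GHVX={C,G,T} → {C,G} (+0)
site 0, node EGHJTVX: EGHJVX={C,G} ∩ T={C} → {C} (+0)
site 1, node EJ: E={G} ∪ J={A} → {A,G} (+1)
site 1, node GH: G={C} ∪ H={T} → {C,T} (+1)
site 1, node GHV: GH={C,T} ∪ V={A} → {A,C,T} (+1)
site 1, node GHVX: GHV={A,C,T} ∩ X={A} → {A} (+0)
site 1, node EGHJVX: EJ={A,G} ∩ GHVX={A} → {A} (+0)
site 1, node EGHJTVX: EGHJVX={A} ∪ T={T} → {A,T} (+1)
site 2, node EJ: E={C} ∪ J={T} → {C,T} (+1)
site 2, node GH: G={T} ∪ H={A} → {A,T} (+1)
site 2, node GHV: GH={A,T} ∩ V={A} → {A} (+0)
site 2, node GHVX: GHV={A} ∪ X={T} → {A,T} (+1)
site 2, node EGHJVX: EJ={C,T} ∩ GHVX={A,T} → {T} (+0)
site 2, node EGHJTVX: EGHJVX={T} ∪ T={A} → {A,T} (+1)
site 3, node EJ: E={C} ∪ J={A} → {A,C} (+1)
site 3, node GH: G={A} ∪ H={T} → {A,T} (+1)
site 3, node GHV: GH={A,T} ∪ V={C} → {A,C,T} (+1)
site 3, node GHVX: GHV={A,C,T} ∩ X={A} → {A} (+0)
site 3, node EGHJVX: EJ={A,C} ∩ GHVX={A} → {A} (+0)
site 3, node EGHJTVX: EGHJVX={A} ∩ T={A} → {A} (+0)
per-site changes: [3, 4, 4, 3]; total = 14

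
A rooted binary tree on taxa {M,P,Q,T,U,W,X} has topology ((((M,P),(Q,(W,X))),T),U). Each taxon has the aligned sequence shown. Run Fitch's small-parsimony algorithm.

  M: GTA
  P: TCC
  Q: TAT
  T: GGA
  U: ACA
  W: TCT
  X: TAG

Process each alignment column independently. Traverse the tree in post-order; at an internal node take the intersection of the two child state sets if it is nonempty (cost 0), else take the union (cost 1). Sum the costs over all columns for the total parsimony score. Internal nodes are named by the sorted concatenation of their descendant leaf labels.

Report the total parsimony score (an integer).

site 0, node MP: M={G} ∪ P={T} → {G,T} (+1)
site 0, node WX: W={T} ∩ X={T} → {T} (+0)
site 0, node QWX: Q={T} ∩ WX={T} → {T} (+0)
site 0, node MPQWX: MP={G,T} ∩ QWX={T} → {T} (+0)
site 0, node MPQTWX: MPQWX={T} ∪ T={G} → {G,T} (+1)
site 0, node MPQTUWX: MPQTWX={G,T} ∪ U={A} → {A,G,T} (+1)
site 1, node MP: M={T} ∪ P={C} → {C,T} (+1)
site 1, node WX: W={C} ∪ X={A} → {A,C} (+1)
site 1, node QWX: Q={A} ∩ WX={A,C} → {A} (+0)
site 1, node MPQWX: MP={C,T} ∪ QWX={A} → {A,C,T} (+1)
site 1, node MPQTWX: MPQWX={A,C,T} ∪ T={G} → {A,C,G,T} (+1)
site 1, node MPQTUWX: MPQTWX={A,C,G,T} ∩ U={C} → {C} (+0)
site 2, node MP: M={A} ∪ P={C} → {A,C} (+1)
site 2, node WX: W={T} ∪ X={G} → {G,T} (+1)
site 2, node QWX: Q={T} ∩ WX={G,T} → {T} (+0)
site 2, node MPQWX: MP={A,C} ∪ QWX={T} → {A,C,T} (+1)
site 2, node MPQTWX: MPQWX={A,C,T} ∩ T={A} → {A} (+0)
site 2, node MPQTUWX: MPQTWX={A} ∩ U={A} → {A} (+0)
per-site changes: [3, 4, 3]; total = 10

10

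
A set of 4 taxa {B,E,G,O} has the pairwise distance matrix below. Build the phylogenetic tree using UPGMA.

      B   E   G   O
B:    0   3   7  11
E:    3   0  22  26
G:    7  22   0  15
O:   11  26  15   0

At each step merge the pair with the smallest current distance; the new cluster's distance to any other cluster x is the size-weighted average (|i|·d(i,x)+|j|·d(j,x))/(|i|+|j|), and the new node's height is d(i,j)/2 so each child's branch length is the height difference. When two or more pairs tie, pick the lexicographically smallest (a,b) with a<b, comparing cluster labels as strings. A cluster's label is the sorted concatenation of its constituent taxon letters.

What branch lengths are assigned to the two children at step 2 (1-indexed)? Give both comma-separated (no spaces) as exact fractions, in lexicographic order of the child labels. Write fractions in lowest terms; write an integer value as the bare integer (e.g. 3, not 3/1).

23/4,29/4

iteration 1: select B,E (d=3); attach at lengths (3/2, 3/2); label the merged cluster BE
  updated: d(BE,G)=29/2, d(BE,O)=37/2
iteration 2: select BE,G (d=29/2); attach at lengths (23/4, 29/4); label the merged cluster BEG
  updated: d(BEG,O)=52/3
iteration 3: select BEG,O (d=52/3); attach at lengths (17/12, 26/3); label the merged cluster BEGO
final tree: (((B:3/2,E:3/2):23/4,G:29/4):17/12,O:26/3)
total length: 313/12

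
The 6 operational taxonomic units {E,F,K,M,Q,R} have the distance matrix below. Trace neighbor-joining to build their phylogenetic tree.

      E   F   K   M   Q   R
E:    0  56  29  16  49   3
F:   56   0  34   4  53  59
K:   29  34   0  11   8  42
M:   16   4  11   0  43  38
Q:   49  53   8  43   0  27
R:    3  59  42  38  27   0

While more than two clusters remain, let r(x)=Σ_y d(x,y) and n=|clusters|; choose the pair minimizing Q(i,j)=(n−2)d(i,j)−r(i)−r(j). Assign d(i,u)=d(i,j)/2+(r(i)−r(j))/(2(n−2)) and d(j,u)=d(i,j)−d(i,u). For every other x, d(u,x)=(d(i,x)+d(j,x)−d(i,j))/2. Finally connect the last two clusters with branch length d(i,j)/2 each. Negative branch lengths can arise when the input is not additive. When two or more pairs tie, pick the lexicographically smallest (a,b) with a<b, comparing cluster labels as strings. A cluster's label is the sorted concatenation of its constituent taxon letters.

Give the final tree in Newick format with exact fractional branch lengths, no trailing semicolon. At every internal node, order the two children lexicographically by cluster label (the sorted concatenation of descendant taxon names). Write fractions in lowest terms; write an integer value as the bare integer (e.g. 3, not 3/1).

1. join E+R (d=3, Q=-310) ⇒ ER; edges |E|=-1/2, |R|=7/2
  updated: d(ER,F)=56, d(ER,K)=34, d(ER,M)=51/2, d(ER,Q)=73/2
2. join F+M (d=4, Q=-437/2) ⇒ FM; edges |F|=151/12, |M|=-103/12
  updated: d(ER,FM)=155/4, d(FM,K)=41/2, d(FM,Q)=46
3. join ER+FM (d=155/4, Q=-137) ⇒ EFMR; edges |ER|=163/8, |FM|=147/8
  updated: d(EFMR,K)=63/8, d(EFMR,Q)=175/8
4. join EFMR+K (d=63/8, Q=-151/4) ⇒ EFKMR; edges |EFMR|=87/8, |K|=-3
  updated: d(EFKMR,Q)=11
5. join EFKMR+Q (d=11) ⇒ EFKMQR; edges |EFKMR|=11/2, |Q|=11/2
final tree: ((((E:-1/2,R:7/2):163/8,(F:151/12,M:-103/12):147/8):87/8,K:-3):11/2,Q:11/2)
total length: 517/8

((((E:-1/2,R:7/2):163/8,(F:151/12,M:-103/12):147/8):87/8,K:-3):11/2,Q:11/2)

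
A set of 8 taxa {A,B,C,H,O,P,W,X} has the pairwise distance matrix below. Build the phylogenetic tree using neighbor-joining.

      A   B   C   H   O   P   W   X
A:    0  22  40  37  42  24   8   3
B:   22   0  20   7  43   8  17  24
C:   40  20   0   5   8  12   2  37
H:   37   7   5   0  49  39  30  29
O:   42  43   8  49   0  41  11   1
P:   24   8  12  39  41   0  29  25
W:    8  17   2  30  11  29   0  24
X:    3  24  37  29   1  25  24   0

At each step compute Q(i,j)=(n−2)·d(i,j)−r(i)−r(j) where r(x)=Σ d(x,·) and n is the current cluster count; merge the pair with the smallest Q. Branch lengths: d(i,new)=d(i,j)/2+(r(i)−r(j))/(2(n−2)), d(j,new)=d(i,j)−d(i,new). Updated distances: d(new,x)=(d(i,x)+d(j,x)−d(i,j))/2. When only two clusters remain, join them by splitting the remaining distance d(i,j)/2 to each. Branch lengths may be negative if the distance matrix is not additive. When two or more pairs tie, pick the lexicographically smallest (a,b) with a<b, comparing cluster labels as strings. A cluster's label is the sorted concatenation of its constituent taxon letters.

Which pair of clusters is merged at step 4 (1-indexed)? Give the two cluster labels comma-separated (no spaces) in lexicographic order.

BP,CH

iteration 1: select O,X (d=1, Q=-332); attach at lengths (29/6, -23/6); label the merged cluster OX
  updated: d(A,OX)=22, d(B,OX)=33, d(C,OX)=22, d(H,OX)=77/2, d(OX,P)=65/2, d(OX,W)=17
iteration 2: select C,H (d=5, Q=-465/2); attach at lengths (-61/20, 161/20); label the merged cluster CH
  updated: d(A,CH)=36, d(B,CH)=11, d(CH,OX)=111/4, d(CH,P)=23, d(CH,W)=27/2
iteration 3: select B,P (d=8, Q=-351/2); attach at lengths (13/16, 115/16); label the merged cluster BP
  updated: d(A,BP)=19, d(BP,CH)=13, d(BP,OX)=115/4, d(BP,W)=19
iteration 4: select BP,CH (d=13, Q=-131); attach at lengths (19/4, 33/4); label the merged cluster BCHP
  updated: d(A,BCHP)=21, d(BCHP,OX)=87/4, d(BCHP,W)=39/4
iteration 5: select A,W (d=8, Q=-279/4); attach at lengths (129/16, -1/16); label the merged cluster AW
  updated: d(AW,BCHP)=91/8, d(AW,OX)=31/2
iteration 6: select AW,BCHP (d=91/8, Q=-389/8); attach at lengths (41/16, 141/16); label the merged cluster ABCHPW
  updated: d(ABCHPW,OX)=207/16
iteration 7: select ABCHPW,OX (d=207/16); attach at lengths (207/32, 207/32); label the merged cluster ABCHOPWX
final tree: (((A:129/16,W:-1/16):41/16,((B:13/16,P:115/16):19/4,(C:-61/20,H:161/20):33/4):141/16):207/32,(O:29/6,X:-23/6):207/32)
total length: 949/16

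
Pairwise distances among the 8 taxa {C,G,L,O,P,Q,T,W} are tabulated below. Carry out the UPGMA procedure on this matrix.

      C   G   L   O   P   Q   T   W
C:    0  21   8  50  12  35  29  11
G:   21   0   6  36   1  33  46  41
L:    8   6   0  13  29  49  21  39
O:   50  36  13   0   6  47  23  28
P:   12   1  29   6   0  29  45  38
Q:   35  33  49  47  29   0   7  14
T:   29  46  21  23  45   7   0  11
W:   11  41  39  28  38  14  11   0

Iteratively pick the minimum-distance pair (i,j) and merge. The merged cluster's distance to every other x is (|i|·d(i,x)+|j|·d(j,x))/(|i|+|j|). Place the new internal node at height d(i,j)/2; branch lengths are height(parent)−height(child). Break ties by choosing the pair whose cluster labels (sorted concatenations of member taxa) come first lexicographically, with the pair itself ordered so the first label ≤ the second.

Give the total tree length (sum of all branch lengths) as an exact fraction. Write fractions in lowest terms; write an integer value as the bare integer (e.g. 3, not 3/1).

step 1: merge (G,P) at d=1; branch lengths G→1/2, P→1/2; new cluster GP
  updated: d(C,GP)=33/2, d(GP,L)=35/2, d(GP,O)=21, d(GP,Q)=31, d(GP,T)=91/2, d(GP,W)=79/2
step 2: merge (Q,T) at d=7; branch lengths Q→7/2, T→7/2; new cluster QT
  updated: d(C,QT)=32, d(GP,QT)=153/4, d(L,QT)=35, d(O,QT)=35, d(QT,W)=25/2
step 3: merge (C,L) at d=8; branch lengths C→4, L→4; new cluster CL
  updated: d(CL,GP)=17, d(CL,O)=63/2, d(CL,QT)=67/2, d(CL,W)=25
step 4: merge (QT,W) at d=25/2; branch lengths QT→11/4, W→25/4; new cluster QTW
  updated: d(CL,QTW)=92/3, d(GP,QTW)=116/3, d(O,QTW)=98/3
step 5: merge (CL,GP) at d=17; branch lengths CL→9/2, GP→8; new cluster CGLP
  updated: d(CGLP,O)=105/4, d(CGLP,QTW)=104/3
step 6: merge (CGLP,O) at d=105/4; branch lengths CGLP→37/8, O→105/8; new cluster CGLOP
  updated: d(CGLOP,QTW)=514/15
step 7: merge (CGLOP,QTW) at d=514/15; branch lengths CGLOP→481/120, QTW→653/60; new cluster CGLOPQTW
final tree: ((((C:4,L:4):9/2,(G:1/2,P:1/2):8):37/8,O:105/8):481/120,((Q:7/2,T:7/2):11/4,W:25/4):653/60)
total length: 8417/120

8417/120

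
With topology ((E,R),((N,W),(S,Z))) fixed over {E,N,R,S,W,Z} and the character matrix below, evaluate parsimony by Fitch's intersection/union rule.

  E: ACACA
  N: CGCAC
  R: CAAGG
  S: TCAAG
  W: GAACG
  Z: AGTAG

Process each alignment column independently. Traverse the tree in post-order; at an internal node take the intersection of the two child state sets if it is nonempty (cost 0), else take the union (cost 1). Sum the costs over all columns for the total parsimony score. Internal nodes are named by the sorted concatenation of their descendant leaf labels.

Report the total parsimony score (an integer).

15

site 0, node ER: E={A} ∪ R={C} → {A,C} (+1)
site 0, node NW: N={C} ∪ W={G} → {C,G} (+1)
site 0, node SZ: S={T} ∪ Z={A} → {A,T} (+1)
site 0, node NSWZ: NW={C,G} ∪ SZ={A,T} → {A,C,G,T} (+1)
site 0, node ENRSWZ: ER={A,C} ∩ NSWZ={A,C,G,T} → {A,C} (+0)
site 1, node ER: E={C} ∪ R={A} → {A,C} (+1)
site 1, node NW: N={G} ∪ W={A} → {A,G} (+1)
site 1, node SZ: S={C} ∪ Z={G} → {C,G} (+1)
site 1, node NSWZ: NW={A,G} ∩ SZ={C,G} → {G} (+0)
site 1, node ENRSWZ: ER={A,C} ∪ NSWZ={G} → {A,C,G} (+1)
site 2, node ER: E={A} ∩ R={A} → {A} (+0)
site 2, node NW: N={C} ∪ W={A} → {A,C} (+1)
site 2, node SZ: S={A} ∪ Z={T} → {A,T} (+1)
site 2, node NSWZ: NW={A,C} ∩ SZ={A,T} → {A} (+0)
site 2, node ENRSWZ: ER={A} ∩ NSWZ={A} → {A} (+0)
site 3, node ER: E={C} ∪ R={G} → {C,G} (+1)
site 3, node NW: N={A} ∪ W={C} → {A,C} (+1)
site 3, node SZ: S={A} ∩ Z={A} → {A} (+0)
site 3, node NSWZ: NW={A,C} ∩ SZ={A} → {A} (+0)
site 3, node ENRSWZ: ER={C,G} ∪ NSWZ={A} → {A,C,G} (+1)
site 4, node ER: E={A} ∪ R={G} → {A,G} (+1)
site 4, node NW: N={C} ∪ W={G} → {C,G} (+1)
site 4, node SZ: S={G} ∩ Z={G} → {G} (+0)
site 4, node NSWZ: NW={C,G} ∩ SZ={G} → {G} (+0)
site 4, node ENRSWZ: ER={A,G} ∩ NSWZ={G} → {G} (+0)
per-site changes: [4, 4, 2, 3, 2]; total = 15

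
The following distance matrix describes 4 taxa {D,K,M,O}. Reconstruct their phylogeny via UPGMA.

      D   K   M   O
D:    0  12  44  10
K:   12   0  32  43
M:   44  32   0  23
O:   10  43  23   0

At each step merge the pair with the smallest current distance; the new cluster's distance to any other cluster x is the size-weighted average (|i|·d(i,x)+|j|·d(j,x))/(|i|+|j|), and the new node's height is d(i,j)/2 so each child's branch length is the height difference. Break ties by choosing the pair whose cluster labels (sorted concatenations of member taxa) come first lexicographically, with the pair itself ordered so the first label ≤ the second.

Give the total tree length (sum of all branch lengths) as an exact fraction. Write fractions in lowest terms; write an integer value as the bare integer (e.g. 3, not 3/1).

207/4

1. join D+O (d=10) ⇒ DO; edges |D|=5, |O|=5
  updated: d(DO,K)=55/2, d(DO,M)=67/2
2. join DO+K (d=55/2) ⇒ DKO; edges |DO|=35/4, |K|=55/4
  updated: d(DKO,M)=33
3. join DKO+M (d=33) ⇒ DKMO; edges |DKO|=11/4, |M|=33/2
final tree: (((D:5,O:5):35/4,K:55/4):11/4,M:33/2)
total length: 207/4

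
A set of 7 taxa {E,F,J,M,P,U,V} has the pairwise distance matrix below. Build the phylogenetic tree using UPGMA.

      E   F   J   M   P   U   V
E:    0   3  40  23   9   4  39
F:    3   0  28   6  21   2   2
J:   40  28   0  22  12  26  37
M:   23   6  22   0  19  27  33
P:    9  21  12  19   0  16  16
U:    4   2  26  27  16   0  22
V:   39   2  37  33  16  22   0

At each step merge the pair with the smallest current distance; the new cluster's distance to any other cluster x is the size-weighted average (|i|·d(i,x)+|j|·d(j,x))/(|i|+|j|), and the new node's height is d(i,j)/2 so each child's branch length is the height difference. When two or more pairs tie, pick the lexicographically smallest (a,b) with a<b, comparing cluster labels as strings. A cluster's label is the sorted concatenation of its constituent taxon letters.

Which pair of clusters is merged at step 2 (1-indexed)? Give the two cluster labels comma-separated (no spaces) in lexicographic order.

E,FU

step 1: merge (F,U) at d=2; branch lengths F→1, U→1; new cluster FU
  updated: d(E,FU)=7/2, d(FU,J)=27, d(FU,M)=33/2, d(FU,P)=37/2, d(FU,V)=12
step 2: merge (E,FU) at d=7/2; branch lengths E→7/4, FU→3/4; new cluster EFU
  updated: d(EFU,J)=94/3, d(EFU,M)=56/3, d(EFU,P)=46/3, d(EFU,V)=21
step 3: merge (J,P) at d=12; branch lengths J→6, P→6; new cluster JP
  updated: d(EFU,JP)=70/3, d(JP,M)=41/2, d(JP,V)=53/2
step 4: merge (EFU,M) at d=56/3; branch lengths EFU→91/12, M→28/3; new cluster EFMU
  updated: d(EFMU,JP)=181/8, d(EFMU,V)=24
step 5: merge (EFMU,JP) at d=181/8; branch lengths EFMU→95/48, JP→85/16; new cluster EFJMPU
  updated: d(EFJMPU,V)=149/6
step 6: merge (EFJMPU,V) at d=149/6; branch lengths EFJMPU→53/48, V→149/12; new cluster EFJMPUV
final tree: ((((E:7/4,(F:1,U:1):3/4):91/12,M:28/3):95/48,(J:6,P:6):85/16):53/48,V:149/12)
total length: 2603/48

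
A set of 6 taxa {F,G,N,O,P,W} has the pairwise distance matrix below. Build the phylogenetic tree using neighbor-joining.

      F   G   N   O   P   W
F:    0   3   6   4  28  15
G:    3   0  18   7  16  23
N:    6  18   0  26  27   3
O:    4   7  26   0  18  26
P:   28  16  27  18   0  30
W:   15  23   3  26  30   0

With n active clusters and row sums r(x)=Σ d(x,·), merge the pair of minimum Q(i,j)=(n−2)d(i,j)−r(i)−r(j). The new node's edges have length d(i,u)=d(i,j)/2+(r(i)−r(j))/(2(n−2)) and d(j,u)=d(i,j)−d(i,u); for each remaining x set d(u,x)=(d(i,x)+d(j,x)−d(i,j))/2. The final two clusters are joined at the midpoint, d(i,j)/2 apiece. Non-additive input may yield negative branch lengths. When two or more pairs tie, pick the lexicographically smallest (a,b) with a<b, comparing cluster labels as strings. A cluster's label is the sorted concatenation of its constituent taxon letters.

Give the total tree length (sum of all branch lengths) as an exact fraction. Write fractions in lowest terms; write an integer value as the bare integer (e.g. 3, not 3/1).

1. join N+W (d=3, Q=-165) ⇒ NW; edges |N|=-5/8, |W|=29/8
  updated: d(F,NW)=9, d(G,NW)=19, d(NW,O)=49/2, d(NW,P)=27
2. join F+NW (d=9, Q=-193/2) ⇒ FNW; edges |F|=-17/12, |NW|=125/12
  updated: d(FNW,G)=13/2, d(FNW,O)=39/4, d(FNW,P)=23
3. join FNW+G (d=13/2, Q=-223/4) ⇒ FGNW; edges |FNW|=91/16, |G|=13/16
  updated: d(FGNW,O)=41/8, d(FGNW,P)=65/4
4. join FGNW+O (d=41/8, Q=-315/8) ⇒ FGNOW; edges |FGNW|=27/16, |O|=55/16
  updated: d(FGNOW,P)=233/16
5. join FGNOW+P (d=233/16) ⇒ FGNOPW; edges |FGNOW|=233/32, |P|=233/32
final tree: ((((F:-17/12,(N:-5/8,W:29/8):125/12):91/16,G:13/16):27/16,O:55/16):233/32,P:233/32)
total length: 611/16

611/16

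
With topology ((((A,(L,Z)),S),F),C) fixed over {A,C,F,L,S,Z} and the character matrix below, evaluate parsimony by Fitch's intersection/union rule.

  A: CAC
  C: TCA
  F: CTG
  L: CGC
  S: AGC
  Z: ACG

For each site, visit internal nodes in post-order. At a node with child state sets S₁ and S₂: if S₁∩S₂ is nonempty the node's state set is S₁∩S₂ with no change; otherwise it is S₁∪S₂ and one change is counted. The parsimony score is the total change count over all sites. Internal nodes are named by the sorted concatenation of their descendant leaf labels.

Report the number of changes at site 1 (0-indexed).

4

[col 0] LZ: children L:{C}, Z:{A} ∪→ {A,C}; cost 1
[col 0] ALZ: children A:{C}, LZ:{A,C} ∩→ {C}; cost 0
[col 0] ALSZ: children ALZ:{C}, S:{A} ∪→ {A,C}; cost 1
[col 0] AFLSZ: children ALSZ:{A,C}, F:{C} ∩→ {C}; cost 0
[col 0] ACFLSZ: children AFLSZ:{C}, C:{T} ∪→ {C,T}; cost 1
[col 1] LZ: children L:{G}, Z:{C} ∪→ {C,G}; cost 1
[col 1] ALZ: children A:{A}, LZ:{C,G} ∪→ {A,C,G}; cost 1
[col 1] ALSZ: children ALZ:{A,C,G}, S:{G} ∩→ {G}; cost 0
[col 1] AFLSZ: children ALSZ:{G}, F:{T} ∪→ {G,T}; cost 1
[col 1] ACFLSZ: children AFLSZ:{G,T}, C:{C} ∪→ {C,G,T}; cost 1
[col 2] LZ: children L:{C}, Z:{G} ∪→ {C,G}; cost 1
[col 2] ALZ: children A:{C}, LZ:{C,G} ∩→ {C}; cost 0
[col 2] ALSZ: children ALZ:{C}, S:{C} ∩→ {C}; cost 0
[col 2] AFLSZ: children ALSZ:{C}, F:{G} ∪→ {C,G}; cost 1
[col 2] ACFLSZ: children AFLSZ:{C,G}, C:{A} ∪→ {A,C,G}; cost 1
per-site changes: [3, 4, 3]; total = 10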